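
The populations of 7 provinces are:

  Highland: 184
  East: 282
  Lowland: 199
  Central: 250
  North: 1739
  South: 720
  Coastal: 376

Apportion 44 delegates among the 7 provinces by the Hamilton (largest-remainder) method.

Total 3750; standard divisor 3750/44 ≈ 85.227.
Standard quotas: Highland 2.159, East 3.309, Lowland 2.335, Central 2.933, North 20.404, South 8.448, Coastal 4.412.
Lower quotas: Highland 2, East 3, Lowland 2, Central 2, North 20, South 8, Coastal 4 (sum 41, leaving 3 seats).
Remainders in descending order: Central 0.933, South 0.448, Coastal 0.412, North 0.404, Lowland 0.335, East 0.309, Highland 0.159.
Largest remainders: Central, South, Coastal receive the extra seats.

Highland 2, East 3, Lowland 2, Central 3, North 20, South 9, Coastal 5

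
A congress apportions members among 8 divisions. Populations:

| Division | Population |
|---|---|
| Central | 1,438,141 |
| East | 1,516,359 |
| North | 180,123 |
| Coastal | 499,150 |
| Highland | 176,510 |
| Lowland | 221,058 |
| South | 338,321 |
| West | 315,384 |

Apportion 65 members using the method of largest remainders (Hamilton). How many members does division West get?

4

Total 4685046; standard divisor 4685046/65 ≈ 72077.631.
Standard quotas: Central 19.9527, East 21.0379, North 2.4990, Coastal 6.9252, Highland 2.4489, Lowland 3.0669, South 4.6938, West 4.3756.
Lower quotas: Central 19, East 21, North 2, Coastal 6, Highland 2, Lowland 3, South 4, West 4 (sum 61, leaving 4 seats).
Remainders in descending order: Central 0.9527, Coastal 0.9252, South 0.6938, North 0.4990, Highland 0.4489, West 0.3756, Lowland 0.0669, East 0.0379.
Largest remainders: Central, Coastal, South, North receive the extra seats.
West receives 4.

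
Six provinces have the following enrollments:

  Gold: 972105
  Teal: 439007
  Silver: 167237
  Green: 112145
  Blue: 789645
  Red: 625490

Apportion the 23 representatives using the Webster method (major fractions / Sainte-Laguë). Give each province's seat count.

Gold 7, Teal 3, Silver 1, Green 1, Blue 6, Red 5

Standard divisor 3105629/23 ≈ 135027.348; standard quotas: Gold 7.199, Teal 3.251, Silver 1.239, Green 0.831, Blue 5.848, Red 4.632.
Rounding to the nearest integer gives Gold 7, Teal 3, Silver 1, Green 1, Blue 6, Red 5 — total 23, matching the house size, so no adjustment is needed.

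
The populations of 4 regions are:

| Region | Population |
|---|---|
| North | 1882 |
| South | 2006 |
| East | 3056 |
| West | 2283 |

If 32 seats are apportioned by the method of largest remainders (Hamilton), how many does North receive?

6

Total 9227; standard divisor 9227/32 ≈ 288.344.
Standard quotas: North 6.527, South 6.957, East 10.598, West 7.918.
Lower quotas: North 6, South 6, East 10, West 7 (sum 29, leaving 3 seats).
Remainders in descending order: South 0.957, West 0.918, East 0.598, North 0.527.
The surplus seats go to South, West, East.
North receives 6.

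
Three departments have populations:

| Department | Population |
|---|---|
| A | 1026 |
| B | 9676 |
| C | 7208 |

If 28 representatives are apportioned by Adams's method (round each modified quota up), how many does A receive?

2

Standard divisor 17910/28 ≈ 639.643; standard quotas: A 1.604, B 15.127, C 11.269.
Rounding up gives 2, 16, 12 = 30 seats, so the divisor must be adjusted.
With modified divisor 670: modified quotas A 1.531, B 14.442, C 10.758.
Rounding up: A 2, B 15, C 11 (total 28).
A receives 2.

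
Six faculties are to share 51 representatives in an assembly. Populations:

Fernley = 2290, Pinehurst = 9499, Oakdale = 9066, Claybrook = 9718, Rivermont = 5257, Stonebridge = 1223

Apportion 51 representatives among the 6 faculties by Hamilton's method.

The standard divisor is 37053/51 ≈ 726.529.
Standard quotas: Fernley 3.1520, Pinehurst 13.0745, Oakdale 12.4785, Claybrook 13.3759, Rivermont 7.2358, Stonebridge 1.6833.
Lower quotas: Fernley 3, Pinehurst 13, Oakdale 12, Claybrook 13, Rivermont 7, Stonebridge 1 (sum 49, leaving 2 seats).
Remainders in descending order: Stonebridge 0.6833, Oakdale 0.4785, Claybrook 0.3759, Rivermont 0.2358, Fernley 0.1520, Pinehurst 0.0745.
Largest remainders: Stonebridge, Oakdale receive the extra seats.

Fernley: 3, Pinehurst: 13, Oakdale: 13, Claybrook: 13, Rivermont: 7, Stonebridge: 2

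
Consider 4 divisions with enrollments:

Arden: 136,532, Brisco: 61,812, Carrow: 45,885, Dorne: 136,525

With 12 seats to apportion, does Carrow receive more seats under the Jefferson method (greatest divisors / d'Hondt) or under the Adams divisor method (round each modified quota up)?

Adams

Jefferson: Arden 5, Brisco 2, Carrow 1, Dorne 4.
Adams: Arden 4, Brisco 2, Carrow 2, Dorne 4.
Carrow gets 1 under Jefferson and 2 under Adams.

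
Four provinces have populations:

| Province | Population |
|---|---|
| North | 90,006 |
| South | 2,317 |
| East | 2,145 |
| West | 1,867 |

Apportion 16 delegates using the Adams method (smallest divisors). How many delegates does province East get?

1

Standard divisor 96335/16 ≈ 6020.938; standard quotas: North 14.949, South 0.385, East 0.356, West 0.310.
Rounding up gives 15, 1, 1, 1 = 18 seats, so the divisor must be adjusted.
With modified divisor 7200: modified quotas North 12.501, South 0.322, East 0.298, West 0.259.
Rounding up: North 13, South 1, East 1, West 1 (total 16).
East receives 1.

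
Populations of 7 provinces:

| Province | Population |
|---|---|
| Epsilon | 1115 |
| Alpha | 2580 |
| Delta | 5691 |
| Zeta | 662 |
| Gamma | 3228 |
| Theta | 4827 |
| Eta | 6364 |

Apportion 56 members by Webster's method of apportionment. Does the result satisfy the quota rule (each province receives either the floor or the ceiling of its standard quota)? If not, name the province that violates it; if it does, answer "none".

Standard quotas: Epsilon 2.552, Alpha 5.905, Delta 13.026, Zeta 1.515, Gamma 7.388, Theta 11.048, Eta 14.566.
Webster allocation: Epsilon 3, Alpha 6, Delta 13, Zeta 2, Gamma 7, Theta 11, Eta 14.
Every allocation lies between the lower and upper quota.

none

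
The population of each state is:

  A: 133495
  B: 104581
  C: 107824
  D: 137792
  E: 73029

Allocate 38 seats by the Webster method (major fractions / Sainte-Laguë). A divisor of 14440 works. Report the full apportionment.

With modified divisor 14440: modified quotas A 9.245, B 7.242, C 7.467, D 9.542, E 5.057.
Rounding to the nearest integer: A 9, B 7, C 7, D 10, E 5 (total 38).

A: 9; B: 7; C: 7; D: 10; E: 5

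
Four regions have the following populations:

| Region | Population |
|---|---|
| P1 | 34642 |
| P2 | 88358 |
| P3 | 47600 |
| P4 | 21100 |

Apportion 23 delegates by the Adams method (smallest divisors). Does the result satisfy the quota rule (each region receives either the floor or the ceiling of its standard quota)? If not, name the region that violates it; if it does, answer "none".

Standard quotas: P1 4.156, P2 10.601, P3 5.711, P4 2.532.
Adams allocation: P1 4, P2 10, P3 6, P4 3.
Every allocation lies between the lower and upper quota.

none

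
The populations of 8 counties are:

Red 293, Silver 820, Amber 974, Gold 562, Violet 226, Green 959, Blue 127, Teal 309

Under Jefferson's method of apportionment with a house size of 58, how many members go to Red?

Standard divisor 4270/58 ≈ 73.621; standard quotas: Red 3.980, Silver 11.138, Amber 13.230, Gold 7.634, Violet 3.070, Green 13.026, Blue 1.725, Teal 4.197.
Rounding down gives 3, 11, 13, 7, 3, 13, 1, 4 = 55 seats, so the divisor must be adjusted.
With modified divisor 69: modified quotas Red 4.246, Silver 11.884, Amber 14.116, Gold 8.145, Violet 3.275, Green 13.899, Blue 1.841, Teal 4.478.
Rounding down: Red 4, Silver 11, Amber 14, Gold 8, Violet 3, Green 13, Blue 1, Teal 4 (total 58).
Red receives 4.

4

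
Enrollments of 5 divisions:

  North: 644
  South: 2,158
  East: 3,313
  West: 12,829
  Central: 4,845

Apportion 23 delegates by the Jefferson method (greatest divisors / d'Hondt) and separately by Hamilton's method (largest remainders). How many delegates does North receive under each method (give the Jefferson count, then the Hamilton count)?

Jefferson: North 0, South 2, East 3, West 13, Central 5.
Hamilton: North 1, South 2, East 3, West 12, Central 5.
North gets 0 under Jefferson and 1 under Hamilton.

0 and 1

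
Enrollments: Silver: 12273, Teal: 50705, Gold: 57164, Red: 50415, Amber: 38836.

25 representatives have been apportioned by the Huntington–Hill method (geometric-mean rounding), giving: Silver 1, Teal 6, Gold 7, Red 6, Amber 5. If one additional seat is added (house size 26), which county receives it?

Silver

Priority for the next seat is population ÷ (√(s·(s+1))).
Priorities: Silver 8678.322, Teal 7823.951, Gold 7638.861, Red 7779.203, Amber 7090.451.
Highest priority: Silver.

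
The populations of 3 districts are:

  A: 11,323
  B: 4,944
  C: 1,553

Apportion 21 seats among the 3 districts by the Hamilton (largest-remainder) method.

Total 17820; standard divisor 17820/21 ≈ 848.571.
Standard quotas: A 13.3436, B 5.8263, C 1.8301.
Lower quotas: A 13, B 5, C 1 (sum 19, leaving 2 seats).
Remainders in descending order: C 0.8301, B 0.8263, A 0.3436.
The surplus seats go to C, B.

A: 13, B: 6, C: 2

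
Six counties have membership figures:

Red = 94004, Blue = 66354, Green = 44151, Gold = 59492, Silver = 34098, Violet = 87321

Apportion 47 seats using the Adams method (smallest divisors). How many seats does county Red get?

Standard divisor 385420/47 ≈ 8200.426; standard quotas: Red 11.463, Blue 8.092, Green 5.384, Gold 7.255, Silver 4.158, Violet 10.648.
Rounding up gives 12, 9, 6, 8, 5, 11 = 51 seats, so the divisor must be adjusted.
With modified divisor 8600: modified quotas Red 10.931, Blue 7.716, Green 5.134, Gold 6.918, Silver 3.965, Violet 10.154.
Rounding up: Red 11, Blue 8, Green 6, Gold 7, Silver 4, Violet 11 (total 47).
Red receives 11.

11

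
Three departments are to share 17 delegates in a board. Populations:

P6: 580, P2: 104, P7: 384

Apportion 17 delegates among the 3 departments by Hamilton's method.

P6 9, P2 2, P7 6

Total 1068; standard divisor 1068/17 ≈ 62.824.
Standard quotas: P6 9.232, P2 1.655, P7 6.112.
Lower quotas: P6 9, P2 1, P7 6 (sum 16, leaving 1 seat).
Remainders in descending order: P2 0.655, P6 0.232, P7 0.112.
Largest remainder: P2 receives the extra seat.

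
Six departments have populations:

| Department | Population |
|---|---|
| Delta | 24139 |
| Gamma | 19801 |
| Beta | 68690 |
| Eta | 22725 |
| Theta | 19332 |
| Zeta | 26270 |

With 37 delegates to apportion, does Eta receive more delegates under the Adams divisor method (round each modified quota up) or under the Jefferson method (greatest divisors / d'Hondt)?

Adams: Delta 5, Gamma 4, Beta 14, Eta 5, Theta 4, Zeta 5.
Jefferson: Delta 5, Gamma 4, Beta 15, Eta 4, Theta 4, Zeta 5.
Eta gets 5 under Adams and 4 under Jefferson.

Adams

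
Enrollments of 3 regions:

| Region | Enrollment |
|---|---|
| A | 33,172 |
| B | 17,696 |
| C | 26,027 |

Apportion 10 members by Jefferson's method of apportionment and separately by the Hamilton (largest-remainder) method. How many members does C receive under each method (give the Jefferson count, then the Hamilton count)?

Jefferson: A 5, B 2, C 3.
Hamilton: A 4, B 2, C 4.
C gets 3 under Jefferson and 4 under Hamilton.

3 and 4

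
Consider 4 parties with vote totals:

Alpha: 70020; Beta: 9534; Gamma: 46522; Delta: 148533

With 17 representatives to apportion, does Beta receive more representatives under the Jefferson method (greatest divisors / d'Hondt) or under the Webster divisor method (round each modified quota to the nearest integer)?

Jefferson: Alpha 4, Beta 0, Gamma 3, Delta 10.
Webster: Alpha 4, Beta 1, Gamma 3, Delta 9.
Beta gets 0 under Jefferson and 1 under Webster.

Webster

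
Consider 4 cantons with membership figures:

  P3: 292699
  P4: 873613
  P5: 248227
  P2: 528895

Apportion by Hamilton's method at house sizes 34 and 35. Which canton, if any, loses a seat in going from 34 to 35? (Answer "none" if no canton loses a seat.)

At 34 seats: P3 5, P4 15, P5 5, P2 9.
At 35 seats: P3 5, P4 16, P5 4, P2 10.
P5 drops from 5 to 4.

P5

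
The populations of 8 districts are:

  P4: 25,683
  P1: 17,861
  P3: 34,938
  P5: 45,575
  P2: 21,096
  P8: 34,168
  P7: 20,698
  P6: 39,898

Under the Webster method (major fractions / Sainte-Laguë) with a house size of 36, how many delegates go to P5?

7

Standard divisor 239917/36 ≈ 6664.361; standard quotas: P4 3.854, P1 2.680, P3 5.243, P5 6.839, P2 3.165, P8 5.127, P7 3.106, P6 5.987.
Rounding to the nearest integer gives P4 4, P1 3, P3 5, P5 7, P2 3, P8 5, P7 3, P6 6 — total 36, matching the house size, so no adjustment is needed.
P5 receives 7.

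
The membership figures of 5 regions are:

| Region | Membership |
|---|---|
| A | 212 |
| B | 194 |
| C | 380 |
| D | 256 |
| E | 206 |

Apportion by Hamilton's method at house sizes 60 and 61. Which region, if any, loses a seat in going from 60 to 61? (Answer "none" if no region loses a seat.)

B

At 60 seats: A 10, B 10, C 18, D 12, E 10.
At 61 seats: A 10, B 9, C 19, D 13, E 10.
B drops from 10 to 9.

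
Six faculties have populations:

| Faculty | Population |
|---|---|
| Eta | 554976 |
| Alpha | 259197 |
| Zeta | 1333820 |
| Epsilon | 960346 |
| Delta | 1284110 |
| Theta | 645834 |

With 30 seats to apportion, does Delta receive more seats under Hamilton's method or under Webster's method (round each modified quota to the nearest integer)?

Hamilton

Hamilton: Eta 3, Alpha 1, Zeta 8, Epsilon 6, Delta 8, Theta 4.
Webster: Eta 3, Alpha 2, Zeta 8, Epsilon 6, Delta 7, Theta 4.
Delta gets 8 under Hamilton and 7 under Webster.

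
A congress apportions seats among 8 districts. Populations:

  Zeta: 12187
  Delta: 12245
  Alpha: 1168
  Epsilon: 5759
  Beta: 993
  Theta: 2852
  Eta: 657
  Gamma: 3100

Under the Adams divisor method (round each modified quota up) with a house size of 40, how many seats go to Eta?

Standard divisor 38961/40 ≈ 974.025; standard quotas: Zeta 12.512, Delta 12.572, Alpha 1.199, Epsilon 5.913, Beta 1.019, Theta 2.928, Eta 0.675, Gamma 3.183.
Rounding up gives 13, 13, 2, 6, 2, 3, 1, 4 = 44 seats, so the divisor must be adjusted.
With modified divisor 1100: modified quotas Zeta 11.079, Delta 11.132, Alpha 1.062, Epsilon 5.235, Beta 0.903, Theta 2.593, Eta 0.597, Gamma 2.818.
Rounding up: Zeta 12, Delta 12, Alpha 2, Epsilon 6, Beta 1, Theta 3, Eta 1, Gamma 3 (total 40).
Eta receives 1.

1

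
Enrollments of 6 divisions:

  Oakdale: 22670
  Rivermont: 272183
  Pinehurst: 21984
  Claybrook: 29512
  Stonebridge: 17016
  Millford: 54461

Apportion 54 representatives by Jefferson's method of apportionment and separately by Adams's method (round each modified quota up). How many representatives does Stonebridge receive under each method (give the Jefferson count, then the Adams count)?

2 and 3

Jefferson: Oakdale 3, Rivermont 36, Pinehurst 2, Claybrook 4, Stonebridge 2, Millford 7.
Adams: Oakdale 3, Rivermont 34, Pinehurst 3, Claybrook 4, Stonebridge 3, Millford 7.
Stonebridge gets 2 under Jefferson and 3 under Adams.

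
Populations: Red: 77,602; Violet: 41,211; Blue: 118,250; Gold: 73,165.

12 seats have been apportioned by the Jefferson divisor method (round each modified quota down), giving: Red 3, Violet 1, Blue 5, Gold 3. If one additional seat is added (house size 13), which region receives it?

Priority for the next seat is population ÷ (current seats + 1).
Priorities: Red 19400.500, Violet 20605.500, Blue 19708.333, Gold 18291.250.
Highest priority: Violet.

Violet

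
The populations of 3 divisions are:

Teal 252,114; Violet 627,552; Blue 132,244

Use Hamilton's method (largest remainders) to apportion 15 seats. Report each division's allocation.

Standard divisor: 1011910 ÷ 15 ≈ 67460.667.
Standard quotas: Teal 3.7372, Violet 9.3025, Blue 1.9603.
Lower quotas: Teal 3, Violet 9, Blue 1 (sum 13, leaving 2 seats).
Remainders in descending order: Blue 0.9603, Teal 0.7372, Violet 0.3025.
The surplus seats go to Blue, Teal.

Teal=4; Violet=9; Blue=2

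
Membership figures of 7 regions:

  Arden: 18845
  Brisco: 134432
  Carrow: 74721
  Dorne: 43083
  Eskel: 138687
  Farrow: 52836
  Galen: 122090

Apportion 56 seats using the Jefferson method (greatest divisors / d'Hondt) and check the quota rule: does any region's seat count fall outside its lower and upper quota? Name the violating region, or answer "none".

none

Standard quotas: Arden 1.805, Brisco 12.875, Carrow 7.157, Dorne 4.126, Eskel 13.283, Farrow 5.060, Galen 11.693.
Jefferson allocation: Arden 1, Brisco 13, Carrow 7, Dorne 4, Eskel 14, Farrow 5, Galen 12.
Every allocation lies between the lower and upper quota.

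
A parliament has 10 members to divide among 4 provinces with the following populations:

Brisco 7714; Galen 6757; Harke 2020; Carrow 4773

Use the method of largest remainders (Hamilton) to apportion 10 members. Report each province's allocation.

Brisco: 4, Galen: 3, Harke: 1, Carrow: 2

The standard divisor is 21264/10 ≈ 2126.4.
Standard quotas: Brisco 3.6277, Galen 3.1777, Harke 0.9500, Carrow 2.2446.
Lower quotas: Brisco 3, Galen 3, Harke 0, Carrow 2 (sum 8, leaving 2 seats).
Remainders in descending order: Harke 0.9500, Brisco 0.6277, Carrow 0.2446, Galen 0.1777.
Largest remainders: Harke, Brisco receive the extra seats.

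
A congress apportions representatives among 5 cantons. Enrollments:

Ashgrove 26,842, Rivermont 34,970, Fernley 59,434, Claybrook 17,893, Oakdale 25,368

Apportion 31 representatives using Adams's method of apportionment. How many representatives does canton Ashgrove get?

5

Standard divisor 164507/31 ≈ 5306.677; standard quotas: Ashgrove 5.058, Rivermont 6.590, Fernley 11.200, Claybrook 3.372, Oakdale 4.780.
Rounding up gives 6, 7, 12, 4, 5 = 34 seats, so the divisor must be adjusted.
With modified divisor 5900: modified quotas Ashgrove 4.549, Rivermont 5.927, Fernley 10.074, Claybrook 3.033, Oakdale 4.300.
Rounding up: Ashgrove 5, Rivermont 6, Fernley 11, Claybrook 4, Oakdale 5 (total 31).
Ashgrove receives 5.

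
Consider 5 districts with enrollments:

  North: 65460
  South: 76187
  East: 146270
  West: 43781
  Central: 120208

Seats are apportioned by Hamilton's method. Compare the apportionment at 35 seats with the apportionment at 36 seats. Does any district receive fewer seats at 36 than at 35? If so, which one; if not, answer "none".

West

At 35 seats: North 5, South 6, East 11, West 4, Central 9.
At 36 seats: North 5, South 6, East 12, West 3, Central 10.
West drops from 4 to 3.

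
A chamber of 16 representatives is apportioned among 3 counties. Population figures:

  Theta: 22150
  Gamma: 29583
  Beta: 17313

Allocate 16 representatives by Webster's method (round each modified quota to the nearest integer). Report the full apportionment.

Standard divisor 69046/16 ≈ 4315.375; standard quotas: Theta 5.133, Gamma 6.855, Beta 4.012.
Rounding to the nearest integer gives Theta 5, Gamma 7, Beta 4 — total 16, matching the house size, so no adjustment is needed.

Theta=5, Gamma=7, Beta=4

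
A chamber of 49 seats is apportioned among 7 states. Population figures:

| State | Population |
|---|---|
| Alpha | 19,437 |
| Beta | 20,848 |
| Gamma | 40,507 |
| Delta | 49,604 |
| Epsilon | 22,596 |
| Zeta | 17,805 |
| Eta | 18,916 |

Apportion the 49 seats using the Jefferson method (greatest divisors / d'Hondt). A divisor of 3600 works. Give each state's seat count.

Alpha 5, Beta 5, Gamma 11, Delta 13, Epsilon 6, Zeta 4, Eta 5

With modified divisor 3600: modified quotas Alpha 5.399, Beta 5.791, Gamma 11.252, Delta 13.779, Epsilon 6.277, Zeta 4.946, Eta 5.254.
Rounding down: Alpha 5, Beta 5, Gamma 11, Delta 13, Epsilon 6, Zeta 4, Eta 5 (total 49).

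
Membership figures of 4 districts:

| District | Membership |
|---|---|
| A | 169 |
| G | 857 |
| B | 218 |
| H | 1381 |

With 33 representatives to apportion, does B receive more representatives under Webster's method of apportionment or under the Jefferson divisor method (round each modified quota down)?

Webster: A 2, G 11, B 3, H 17.
Jefferson: A 2, G 11, B 2, H 18.
B gets 3 under Webster and 2 under Jefferson.

Webster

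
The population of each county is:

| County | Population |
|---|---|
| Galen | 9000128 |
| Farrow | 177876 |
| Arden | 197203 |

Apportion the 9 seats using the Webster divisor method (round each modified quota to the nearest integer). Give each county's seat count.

Galen 9, Farrow 0, Arden 0

Standard divisor 9375207/9 ≈ 1041689.667; standard quotas: Galen 8.640, Farrow 0.171, Arden 0.189.
Rounding to the nearest integer gives Galen 9, Farrow 0, Arden 0 — total 9, matching the house size, so no adjustment is needed.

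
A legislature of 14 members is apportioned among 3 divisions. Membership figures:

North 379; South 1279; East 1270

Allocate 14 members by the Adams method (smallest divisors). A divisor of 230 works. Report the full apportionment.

North: 2, South: 6, East: 6

With modified divisor 230: modified quotas North 1.648, South 5.561, East 5.522.
Rounding up: North 2, South 6, East 6 (total 14).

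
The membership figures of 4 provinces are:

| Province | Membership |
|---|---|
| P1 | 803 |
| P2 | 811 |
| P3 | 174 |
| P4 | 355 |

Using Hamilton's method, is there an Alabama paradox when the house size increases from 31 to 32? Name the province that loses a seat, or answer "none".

none

At 31 seats: P1 12, P2 12, P3 2, P4 5.
At 32 seats: P1 12, P2 12, P3 3, P4 5.
No province's allocation decreased.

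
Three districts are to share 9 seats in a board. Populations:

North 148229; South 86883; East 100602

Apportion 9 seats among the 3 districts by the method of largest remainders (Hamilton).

The standard divisor is 335714/9 ≈ 37301.556.
Standard quotas: North 3.9738, South 2.3292, East 2.6970.
Lower quotas: North 3, South 2, East 2 (sum 7, leaving 2 seats).
Remainders in descending order: North 0.9738, East 0.6970, South 0.3292.
The surplus seats go to North, East.

North 4, South 2, East 3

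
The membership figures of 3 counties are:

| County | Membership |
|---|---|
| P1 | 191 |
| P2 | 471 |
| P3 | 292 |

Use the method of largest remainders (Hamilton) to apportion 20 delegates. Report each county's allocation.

The standard divisor is 954/20 ≈ 47.7.
Standard quotas: P1 4.004, P2 9.874, P3 6.122.
Lower quotas: P1 4, P2 9, P3 6 (sum 19, leaving 1 seat).
Remainders in descending order: P2 0.874, P3 0.122, P1 0.004.
The surplus seat goes to P2.

P1: 4, P2: 10, P3: 6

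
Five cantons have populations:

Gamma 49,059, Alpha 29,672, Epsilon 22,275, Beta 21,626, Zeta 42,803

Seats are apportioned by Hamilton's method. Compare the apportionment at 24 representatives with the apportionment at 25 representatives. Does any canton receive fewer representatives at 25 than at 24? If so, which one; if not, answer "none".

At 24 seats: Gamma 7, Alpha 5, Epsilon 3, Beta 3, Zeta 6.
At 25 seats: Gamma 7, Alpha 5, Epsilon 3, Beta 3, Zeta 7.
No canton's allocation decreased.

none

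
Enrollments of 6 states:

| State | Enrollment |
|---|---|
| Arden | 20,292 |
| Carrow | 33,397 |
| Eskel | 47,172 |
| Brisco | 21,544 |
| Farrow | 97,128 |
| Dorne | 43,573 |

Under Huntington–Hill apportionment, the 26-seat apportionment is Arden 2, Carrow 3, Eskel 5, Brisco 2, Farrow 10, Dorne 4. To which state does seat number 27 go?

Priority for the next seat is population ÷ (√(s·(s+1))).
Priorities: Arden 8284.174, Carrow 9640.883, Eskel 8612.389, Brisco 8795.301, Farrow 9260.791, Dorne 9743.219.
Highest priority: Dorne.

Dorne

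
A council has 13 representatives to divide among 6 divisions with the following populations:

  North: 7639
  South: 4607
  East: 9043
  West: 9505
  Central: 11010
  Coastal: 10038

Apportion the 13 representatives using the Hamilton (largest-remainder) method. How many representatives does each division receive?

North: 2, South: 1, East: 2, West: 2, Central: 3, Coastal: 3

Standard divisor: 51842 ÷ 13 ≈ 3987.846.
Standard quotas: North 1.9156, South 1.1553, East 2.2676, West 2.3835, Central 2.7609, Coastal 2.5171.
Lower quotas: North 1, South 1, East 2, West 2, Central 2, Coastal 2 (sum 10, leaving 3 seats).
Remainders in descending order: North 0.9156, Central 0.7609, Coastal 0.5171, West 0.3835, East 0.2676, South 0.1553.
The surplus seats go to North, Central, Coastal.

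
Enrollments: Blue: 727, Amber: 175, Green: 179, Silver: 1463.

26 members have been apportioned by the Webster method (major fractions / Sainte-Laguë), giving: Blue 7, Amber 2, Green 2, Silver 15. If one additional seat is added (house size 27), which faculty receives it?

Blue

Priority for the next seat is population ÷ (current seats + 0.5).
Priorities: Blue 96.933, Amber 70.000, Green 71.600, Silver 94.387.
Highest priority: Blue.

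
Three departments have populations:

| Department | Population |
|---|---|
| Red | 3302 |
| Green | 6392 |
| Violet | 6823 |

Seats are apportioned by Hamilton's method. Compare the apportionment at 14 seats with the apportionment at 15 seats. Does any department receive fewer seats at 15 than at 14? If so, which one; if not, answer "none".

none

At 14 seats: Red 3, Green 5, Violet 6.
At 15 seats: Red 3, Green 6, Violet 6.
No department's allocation decreased.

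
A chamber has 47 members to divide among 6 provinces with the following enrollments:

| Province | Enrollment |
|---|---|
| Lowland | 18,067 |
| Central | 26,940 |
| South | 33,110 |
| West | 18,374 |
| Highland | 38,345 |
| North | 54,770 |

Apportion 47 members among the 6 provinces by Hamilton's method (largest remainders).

Lowland 4; Central 7; South 8; West 5; Highland 9; North 14

The standard divisor is 189606/47 ≈ 4034.17.
Standard quotas: Lowland 4.4785, Central 6.6780, South 8.2074, West 4.5546, Highland 9.5051, North 13.5765.
Lower quotas: Lowland 4, Central 6, South 8, West 4, Highland 9, North 13 (sum 44, leaving 3 seats).
Remainders in descending order: Central 0.6780, North 0.5765, West 0.5546, Highland 0.5051, Lowland 0.4785, South 0.2074.
The surplus seats go to Central, North, West.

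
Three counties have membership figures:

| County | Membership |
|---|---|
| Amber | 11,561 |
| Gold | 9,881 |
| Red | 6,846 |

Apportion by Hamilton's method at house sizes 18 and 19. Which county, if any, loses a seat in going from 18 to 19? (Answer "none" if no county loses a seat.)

At 18 seats: Amber 8, Gold 6, Red 4.
At 19 seats: Amber 8, Gold 7, Red 4.
No county's allocation decreased.

none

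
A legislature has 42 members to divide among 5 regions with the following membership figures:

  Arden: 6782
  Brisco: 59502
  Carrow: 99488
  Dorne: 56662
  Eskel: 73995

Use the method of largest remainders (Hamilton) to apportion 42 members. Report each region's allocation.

Arden=1, Brisco=8, Carrow=14, Dorne=8, Eskel=11

Total 296429; standard divisor 296429/42 ≈ 7057.833.
Standard quotas: Arden 0.9609, Brisco 8.4306, Carrow 14.0961, Dorne 8.0282, Eskel 10.4841.
Lower quotas: Arden 0, Brisco 8, Carrow 14, Dorne 8, Eskel 10 (sum 40, leaving 2 seats).
Remainders in descending order: Arden 0.9609, Eskel 0.4841, Brisco 0.4306, Carrow 0.0961, Dorne 0.0282.
Largest remainders: Arden, Eskel receive the extra seats.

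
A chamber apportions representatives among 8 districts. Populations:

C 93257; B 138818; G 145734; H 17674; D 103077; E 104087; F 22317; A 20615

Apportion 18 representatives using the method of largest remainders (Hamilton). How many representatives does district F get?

Total 645579; standard divisor 645579/18 ≈ 35865.5.
Standard quotas: C 2.6002, B 3.8705, G 4.0633, H 0.4928, D 2.8740, E 2.9021, F 0.6222, A 0.5748.
Lower quotas: C 2, B 3, G 4, H 0, D 2, E 2, F 0, A 0 (sum 13, leaving 5 seats).
Remainders in descending order: E 0.9021, D 0.8740, B 0.8705, F 0.6222, C 0.6002, A 0.5748, H 0.4928, G 0.0633.
Largest remainders: E, D, B, F, C receive the extra seats.
F receives 1.

1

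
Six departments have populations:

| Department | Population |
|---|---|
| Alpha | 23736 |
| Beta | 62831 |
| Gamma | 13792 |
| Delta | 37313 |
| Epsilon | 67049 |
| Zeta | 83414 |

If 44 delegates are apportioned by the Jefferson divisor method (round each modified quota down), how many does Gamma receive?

2

Standard divisor 288135/44 ≈ 6548.523; standard quotas: Alpha 3.625, Beta 9.595, Gamma 2.106, Delta 5.698, Epsilon 10.239, Zeta 12.738.
Rounding down gives 3, 9, 2, 5, 10, 12 = 41 seats, so the divisor must be adjusted.
With modified divisor 6160: modified quotas Alpha 3.853, Beta 10.200, Gamma 2.239, Delta 6.057, Epsilon 10.885, Zeta 13.541.
Rounding down: Alpha 3, Beta 10, Gamma 2, Delta 6, Epsilon 10, Zeta 13 (total 44).
Gamma receives 2.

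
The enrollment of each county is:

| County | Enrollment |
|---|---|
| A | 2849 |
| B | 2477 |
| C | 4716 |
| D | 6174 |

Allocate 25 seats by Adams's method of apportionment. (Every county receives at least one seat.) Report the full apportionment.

Standard divisor 16216/25 ≈ 648.64; standard quotas: A 4.392, B 3.819, C 7.271, D 9.518.
Rounding up gives 5, 4, 8, 10 = 27 seats, so the divisor must be adjusted.
With modified divisor 700: modified quotas A 4.070, B 3.539, C 6.737, D 8.820.
Rounding up: A 5, B 4, C 7, D 9 (total 25).

A: 5, B: 4, C: 7, D: 9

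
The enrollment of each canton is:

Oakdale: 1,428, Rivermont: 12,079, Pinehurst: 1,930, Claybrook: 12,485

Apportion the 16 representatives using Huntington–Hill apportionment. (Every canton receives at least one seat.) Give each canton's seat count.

Oakdale=1, Rivermont=7, Pinehurst=1, Claybrook=7

With divisor 1766: modified quotas Oakdale 0.809, Rivermont 6.840, Pinehurst 1.093, Claybrook 7.070.
Geometric-mean thresholds: Oakdale (min 1), Rivermont √(6·7)=6.481, Pinehurst √(1·2)=1.414, Claybrook √(7·8)=7.483.
Each quota rounded against its threshold gives Oakdale 1, Rivermont 7, Pinehurst 1, Claybrook 7 (total 16).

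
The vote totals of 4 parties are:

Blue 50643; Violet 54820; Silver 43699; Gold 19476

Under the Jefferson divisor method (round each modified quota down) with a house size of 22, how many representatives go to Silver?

Standard divisor 168638/22 ≈ 7665.364; standard quotas: Blue 6.607, Violet 7.152, Silver 5.701, Gold 2.541.
Rounding down gives 6, 7, 5, 2 = 20 seats, so the divisor must be adjusted.
With modified divisor 7000: modified quotas Blue 7.235, Violet 7.831, Silver 6.243, Gold 2.782.
Rounding down: Blue 7, Violet 7, Silver 6, Gold 2 (total 22).
Silver receives 6.

6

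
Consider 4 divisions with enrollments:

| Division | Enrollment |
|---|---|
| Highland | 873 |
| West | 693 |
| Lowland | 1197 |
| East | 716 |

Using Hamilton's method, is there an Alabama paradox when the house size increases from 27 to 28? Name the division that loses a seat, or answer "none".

At 27 seats: Highland 7, West 5, Lowland 9, East 6.
At 28 seats: Highland 7, West 5, Lowland 10, East 6.
No division's allocation decreased.

none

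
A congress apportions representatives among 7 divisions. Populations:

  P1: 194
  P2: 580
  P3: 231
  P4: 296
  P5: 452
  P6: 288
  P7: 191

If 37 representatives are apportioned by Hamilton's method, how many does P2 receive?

The standard divisor is 2232/37 ≈ 60.324.
Standard quotas: P1 3.216, P2 9.615, P3 3.829, P4 4.907, P5 7.493, P6 4.774, P7 3.166.
Lower quotas: P1 3, P2 9, P3 3, P4 4, P5 7, P6 4, P7 3 (sum 33, leaving 4 seats).
Remainders in descending order: P4 0.907, P3 0.829, P6 0.774, P2 0.615, P5 0.493, P1 0.216, P7 0.166.
The surplus seats go to P4, P3, P6, P2.
P2 receives 10.

10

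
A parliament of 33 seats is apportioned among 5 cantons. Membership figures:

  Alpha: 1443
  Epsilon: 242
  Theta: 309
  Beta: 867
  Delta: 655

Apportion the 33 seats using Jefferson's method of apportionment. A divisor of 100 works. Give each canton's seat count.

With modified divisor 100: modified quotas Alpha 14.430, Epsilon 2.420, Theta 3.090, Beta 8.670, Delta 6.550.
Rounding down: Alpha 14, Epsilon 2, Theta 3, Beta 8, Delta 6 (total 33).

Alpha 14, Epsilon 2, Theta 3, Beta 8, Delta 6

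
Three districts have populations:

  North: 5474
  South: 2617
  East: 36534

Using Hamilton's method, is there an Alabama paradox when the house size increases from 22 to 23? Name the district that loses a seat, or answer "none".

none

At 22 seats: North 3, South 1, East 18.
At 23 seats: North 3, South 1, East 19.
No district's allocation decreased.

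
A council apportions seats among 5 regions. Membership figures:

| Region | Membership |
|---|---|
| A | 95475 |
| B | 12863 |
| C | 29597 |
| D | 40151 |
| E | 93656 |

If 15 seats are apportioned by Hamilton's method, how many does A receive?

5

The standard divisor is 271742/15 ≈ 18116.133.
Standard quotas: A 5.2702, B 0.7100, C 1.6337, D 2.2163, E 5.1698.
Lower quotas: A 5, B 0, C 1, D 2, E 5 (sum 13, leaving 2 seats).
Remainders in descending order: B 0.7100, C 0.6337, A 0.2702, D 0.2163, E 0.1698.
The surplus seats go to B, C.
A receives 5.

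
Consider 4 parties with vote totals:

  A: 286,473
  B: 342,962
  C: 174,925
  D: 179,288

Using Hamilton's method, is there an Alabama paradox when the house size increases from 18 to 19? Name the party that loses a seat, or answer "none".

D

At 18 seats: A 5, B 6, C 3, D 4.
At 19 seats: A 6, B 7, C 3, D 3.
D drops from 4 to 3.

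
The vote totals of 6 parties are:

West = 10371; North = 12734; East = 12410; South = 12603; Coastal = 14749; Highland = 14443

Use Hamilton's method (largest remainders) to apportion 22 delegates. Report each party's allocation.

West=3; North=4; East=3; South=4; Coastal=4; Highland=4

The standard divisor is 77310/22 ≈ 3514.091.
Standard quotas: West 2.9513, North 3.6237, East 3.5315, South 3.5864, Coastal 4.1971, Highland 4.1100.
Lower quotas: West 2, North 3, East 3, South 3, Coastal 4, Highland 4 (sum 19, leaving 3 seats).
Remainders in descending order: West 0.9513, North 0.6237, South 0.5864, East 0.5315, Coastal 0.1971, Highland 0.1100.
The surplus seats go to West, North, South.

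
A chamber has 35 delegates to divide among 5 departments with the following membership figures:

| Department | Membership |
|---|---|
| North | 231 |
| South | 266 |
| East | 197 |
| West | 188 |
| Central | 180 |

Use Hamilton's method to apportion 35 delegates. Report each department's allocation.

Standard divisor: 1062 ÷ 35 ≈ 30.343.
Standard quotas: North 7.613, South 8.766, East 6.492, West 6.196, Central 5.932.
Lower quotas: North 7, South 8, East 6, West 6, Central 5 (sum 32, leaving 3 seats).
Remainders in descending order: Central 0.932, South 0.766, North 0.613, East 0.492, West 0.196.
The surplus seats go to Central, South, North.

North=8; South=9; East=6; West=6; Central=6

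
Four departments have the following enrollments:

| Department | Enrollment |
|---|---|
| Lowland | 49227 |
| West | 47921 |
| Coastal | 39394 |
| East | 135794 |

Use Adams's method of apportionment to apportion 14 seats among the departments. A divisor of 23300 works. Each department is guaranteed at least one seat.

With modified divisor 23300: modified quotas Lowland 2.113, West 2.057, Coastal 1.691, East 5.828.
Rounding up: Lowland 3, West 3, Coastal 2, East 6 (total 14).

Lowland 3, West 3, Coastal 2, East 6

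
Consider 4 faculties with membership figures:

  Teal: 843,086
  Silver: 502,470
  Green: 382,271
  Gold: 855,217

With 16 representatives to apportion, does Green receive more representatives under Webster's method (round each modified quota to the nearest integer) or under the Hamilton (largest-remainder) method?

Webster: Teal 5, Silver 3, Green 2, Gold 6.
Hamilton: Teal 5, Silver 3, Green 3, Gold 5.
Green gets 2 under Webster and 3 under Hamilton.

Hamilton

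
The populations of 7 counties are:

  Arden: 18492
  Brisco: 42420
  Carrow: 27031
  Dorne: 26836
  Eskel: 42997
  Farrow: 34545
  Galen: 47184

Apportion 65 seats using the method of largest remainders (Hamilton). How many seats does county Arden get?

5

The standard divisor is 239505/65 ≈ 3684.692.
Standard quotas: Arden 5.0186, Brisco 11.5125, Carrow 7.3360, Dorne 7.2831, Eskel 11.6691, Farrow 9.3753, Galen 12.8054.
Lower quotas: Arden 5, Brisco 11, Carrow 7, Dorne 7, Eskel 11, Farrow 9, Galen 12 (sum 62, leaving 3 seats).
Remainders in descending order: Galen 0.8054, Eskel 0.6691, Brisco 0.5125, Farrow 0.3753, Carrow 0.3360, Dorne 0.2831, Arden 0.0186.
Largest remainders: Galen, Eskel, Brisco receive the extra seats.
Arden receives 5.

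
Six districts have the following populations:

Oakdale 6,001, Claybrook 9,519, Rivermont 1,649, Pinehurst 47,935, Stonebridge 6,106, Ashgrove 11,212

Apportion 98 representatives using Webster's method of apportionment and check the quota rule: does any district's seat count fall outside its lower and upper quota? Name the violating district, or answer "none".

Standard quotas: Oakdale 7.135, Claybrook 11.318, Rivermont 1.961, Pinehurst 56.995, Stonebridge 7.260, Ashgrove 13.331.
Webster allocation: Oakdale 7, Claybrook 11, Rivermont 2, Pinehurst 58, Stonebridge 7, Ashgrove 13.
Pinehurst has quota 56.995 (lower 56, upper 57) but receives 58 — outside the quota interval.

Pinehurst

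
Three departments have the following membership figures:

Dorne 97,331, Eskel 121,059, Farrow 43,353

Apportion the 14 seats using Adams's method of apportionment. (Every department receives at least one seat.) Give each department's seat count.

Standard divisor 261743/14 ≈ 18695.929; standard quotas: Dorne 5.206, Eskel 6.475, Farrow 2.319.
Rounding up gives 6, 7, 3 = 16 seats, so the divisor must be adjusted.
With modified divisor 20900: modified quotas Dorne 4.657, Eskel 5.792, Farrow 2.074.
Rounding up: Dorne 5, Eskel 6, Farrow 3 (total 14).

Dorne: 5, Eskel: 6, Farrow: 3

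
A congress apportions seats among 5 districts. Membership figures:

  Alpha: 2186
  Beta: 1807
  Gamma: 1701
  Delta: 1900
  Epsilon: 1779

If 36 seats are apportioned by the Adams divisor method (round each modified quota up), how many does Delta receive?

7

Standard divisor 9373/36 ≈ 260.361; standard quotas: Alpha 8.396, Beta 6.940, Gamma 6.533, Delta 7.298, Epsilon 6.833.
Rounding up gives 9, 7, 7, 8, 7 = 38 seats, so the divisor must be adjusted.
With modified divisor 280: modified quotas Alpha 7.807, Beta 6.454, Gamma 6.075, Delta 6.786, Epsilon 6.354.
Rounding up: Alpha 8, Beta 7, Gamma 7, Delta 7, Epsilon 7 (total 36).
Delta receives 7.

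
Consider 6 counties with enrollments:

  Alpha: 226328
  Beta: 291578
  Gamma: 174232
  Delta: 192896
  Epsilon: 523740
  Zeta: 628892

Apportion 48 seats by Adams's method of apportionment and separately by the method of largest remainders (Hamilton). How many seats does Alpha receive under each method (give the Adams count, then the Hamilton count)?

Adams: Alpha 6, Beta 7, Gamma 4, Delta 5, Epsilon 12, Zeta 14.
Hamilton: Alpha 5, Beta 7, Gamma 4, Delta 5, Epsilon 12, Zeta 15.
Alpha gets 6 under Adams and 5 under Hamilton.

6 and 5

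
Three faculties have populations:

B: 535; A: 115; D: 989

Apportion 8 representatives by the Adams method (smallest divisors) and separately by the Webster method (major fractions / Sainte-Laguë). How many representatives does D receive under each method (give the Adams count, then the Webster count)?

Adams: B 3, A 1, D 4.
Webster: B 2, A 1, D 5.
D gets 4 under Adams and 5 under Webster.

4 and 5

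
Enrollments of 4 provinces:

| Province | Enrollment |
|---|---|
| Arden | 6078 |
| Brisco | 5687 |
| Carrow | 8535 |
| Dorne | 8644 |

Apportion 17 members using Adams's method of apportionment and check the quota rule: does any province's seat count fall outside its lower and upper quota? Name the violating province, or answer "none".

Standard quotas: Arden 3.570, Brisco 3.340, Carrow 5.013, Dorne 5.077.
Adams allocation: Arden 4, Brisco 3, Carrow 5, Dorne 5.
Every allocation lies between the lower and upper quota.

none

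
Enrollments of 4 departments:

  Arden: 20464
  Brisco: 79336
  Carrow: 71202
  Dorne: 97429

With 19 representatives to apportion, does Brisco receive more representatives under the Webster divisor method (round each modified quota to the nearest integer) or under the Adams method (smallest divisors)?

Webster: Arden 1, Brisco 6, Carrow 5, Dorne 7.
Adams: Arden 2, Brisco 5, Carrow 5, Dorne 7.
Brisco gets 6 under Webster and 5 under Adams.

Webster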